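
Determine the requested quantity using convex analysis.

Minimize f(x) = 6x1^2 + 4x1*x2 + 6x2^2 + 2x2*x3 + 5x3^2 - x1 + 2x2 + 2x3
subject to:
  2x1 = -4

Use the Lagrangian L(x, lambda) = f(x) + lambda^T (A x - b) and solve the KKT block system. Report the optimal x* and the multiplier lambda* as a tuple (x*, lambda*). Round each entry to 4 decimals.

Form the Lagrangian:
  L(x, lambda) = (1/2) x^T Q x + c^T x + lambda^T (A x - b)
Stationarity (grad_x L = 0): Q x + c + A^T lambda = 0.
Primal feasibility: A x = b.

This gives the KKT block system:
  [ Q   A^T ] [ x     ]   [-c ]
  [ A    0  ] [ lambda ] = [ b ]

Solving the linear system:
  x*      = (-2, 0.5517, -0.3103)
  lambda* = (11.3966)
  f(x*)   = 24.0345

x* = (-2, 0.5517, -0.3103), lambda* = (11.3966)


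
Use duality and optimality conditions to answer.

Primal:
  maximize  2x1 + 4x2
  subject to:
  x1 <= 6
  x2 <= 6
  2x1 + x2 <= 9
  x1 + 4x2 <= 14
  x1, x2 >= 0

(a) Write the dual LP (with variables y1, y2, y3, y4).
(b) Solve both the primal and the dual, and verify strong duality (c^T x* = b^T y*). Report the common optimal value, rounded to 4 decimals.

The standard primal-dual pair for 'max c^T x s.t. A x <= b, x >= 0' is:
  Dual:  min b^T y  s.t.  A^T y >= c,  y >= 0.

So the dual LP is:
  minimize  6y1 + 6y2 + 9y3 + 14y4
  subject to:
    y1 + 2y3 + y4 >= 2
    y2 + y3 + 4y4 >= 4
    y1, y2, y3, y4 >= 0

Solving the primal: x* = (3.1429, 2.7143).
  primal value c^T x* = 17.1429.
Solving the dual: y* = (0, 0, 0.5714, 0.8571).
  dual value b^T y* = 17.1429.
Strong duality: c^T x* = b^T y*. Confirmed.

17.1429


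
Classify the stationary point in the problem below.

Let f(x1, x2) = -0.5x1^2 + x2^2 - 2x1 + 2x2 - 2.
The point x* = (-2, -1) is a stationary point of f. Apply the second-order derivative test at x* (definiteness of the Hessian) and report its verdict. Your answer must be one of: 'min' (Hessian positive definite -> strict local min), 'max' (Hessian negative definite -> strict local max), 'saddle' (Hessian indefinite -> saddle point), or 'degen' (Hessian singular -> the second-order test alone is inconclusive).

Compute the Hessian H = grad^2 f:
  H = [[-1, 0], [0, 2]]
Verify stationarity: grad f(x*) = H x* + g = (0, 0).
Eigenvalues of H: -1, 2.
Eigenvalues have mixed signs, so H is indefinite -> x* is a saddle point.

saddle


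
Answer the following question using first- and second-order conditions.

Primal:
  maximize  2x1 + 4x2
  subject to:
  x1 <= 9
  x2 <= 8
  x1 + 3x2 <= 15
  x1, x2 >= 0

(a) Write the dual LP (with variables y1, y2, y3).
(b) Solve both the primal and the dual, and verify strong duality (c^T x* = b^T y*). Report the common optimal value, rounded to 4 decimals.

The standard primal-dual pair for 'max c^T x s.t. A x <= b, x >= 0' is:
  Dual:  min b^T y  s.t.  A^T y >= c,  y >= 0.

So the dual LP is:
  minimize  9y1 + 8y2 + 15y3
  subject to:
    y1 + y3 >= 2
    y2 + 3y3 >= 4
    y1, y2, y3 >= 0

Solving the primal: x* = (9, 2).
  primal value c^T x* = 26.
Solving the dual: y* = (0.6667, 0, 1.3333).
  dual value b^T y* = 26.
Strong duality: c^T x* = b^T y*. Confirmed.

26


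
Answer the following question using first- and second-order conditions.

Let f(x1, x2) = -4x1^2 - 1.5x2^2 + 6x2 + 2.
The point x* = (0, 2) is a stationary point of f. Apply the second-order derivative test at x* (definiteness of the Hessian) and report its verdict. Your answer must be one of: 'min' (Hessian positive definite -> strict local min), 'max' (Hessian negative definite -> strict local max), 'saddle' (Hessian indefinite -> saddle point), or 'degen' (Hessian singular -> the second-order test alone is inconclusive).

Compute the Hessian H = grad^2 f:
  H = [[-8, 0], [0, -3]]
Verify stationarity: grad f(x*) = H x* + g = (0, 0).
Eigenvalues of H: -8, -3.
Both eigenvalues < 0, so H is negative definite -> x* is a strict local max.

max


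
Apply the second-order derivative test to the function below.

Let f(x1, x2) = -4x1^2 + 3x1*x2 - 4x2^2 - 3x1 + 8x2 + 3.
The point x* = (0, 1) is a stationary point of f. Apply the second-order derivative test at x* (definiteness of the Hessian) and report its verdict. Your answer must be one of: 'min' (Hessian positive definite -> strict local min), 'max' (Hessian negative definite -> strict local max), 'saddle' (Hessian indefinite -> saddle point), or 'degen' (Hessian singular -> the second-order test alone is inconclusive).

Compute the Hessian H = grad^2 f:
  H = [[-8, 3], [3, -8]]
Verify stationarity: grad f(x*) = H x* + g = (0, 0).
Eigenvalues of H: -11, -5.
Both eigenvalues < 0, so H is negative definite -> x* is a strict local max.

max


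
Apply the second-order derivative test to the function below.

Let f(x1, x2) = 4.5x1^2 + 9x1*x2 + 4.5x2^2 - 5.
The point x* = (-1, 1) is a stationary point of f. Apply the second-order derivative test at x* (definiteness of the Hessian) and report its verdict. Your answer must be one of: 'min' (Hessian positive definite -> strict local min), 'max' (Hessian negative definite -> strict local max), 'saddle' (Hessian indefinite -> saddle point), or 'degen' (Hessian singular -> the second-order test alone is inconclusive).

Compute the Hessian H = grad^2 f:
  H = [[9, 9], [9, 9]]
Verify stationarity: grad f(x*) = H x* + g = (0, 0).
Eigenvalues of H: 0, 18.
H has a zero eigenvalue (singular; positive semidefinite but not definite), so H is neither positive definite, negative definite, nor indefinite. The second-order test alone is inconclusive -> degen.
(Indeed, f is constant along the null direction of H through x*, so x* is not a strict local extremum.)

degen


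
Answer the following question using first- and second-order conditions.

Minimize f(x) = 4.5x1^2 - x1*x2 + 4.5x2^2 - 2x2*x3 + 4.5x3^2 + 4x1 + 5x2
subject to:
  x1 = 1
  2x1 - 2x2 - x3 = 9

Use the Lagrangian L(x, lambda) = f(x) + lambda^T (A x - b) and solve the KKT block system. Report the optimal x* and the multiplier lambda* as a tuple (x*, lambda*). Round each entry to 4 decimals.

Form the Lagrangian:
  L(x, lambda) = (1/2) x^T Q x + c^T x + lambda^T (A x - b)
Stationarity (grad_x L = 0): Q x + c + A^T lambda = 0.
Primal feasibility: A x = b.

This gives the KKT block system:
  [ Q   A^T ] [ x     ]   [-c ]
  [ A    0  ] [ lambda ] = [ b ]

Solving the linear system:
  x*      = (1, -2.717, -1.566)
  lambda* = (1.6038, -8.6604)
  f(x*)   = 33.3774

x* = (1, -2.717, -1.566), lambda* = (1.6038, -8.6604)


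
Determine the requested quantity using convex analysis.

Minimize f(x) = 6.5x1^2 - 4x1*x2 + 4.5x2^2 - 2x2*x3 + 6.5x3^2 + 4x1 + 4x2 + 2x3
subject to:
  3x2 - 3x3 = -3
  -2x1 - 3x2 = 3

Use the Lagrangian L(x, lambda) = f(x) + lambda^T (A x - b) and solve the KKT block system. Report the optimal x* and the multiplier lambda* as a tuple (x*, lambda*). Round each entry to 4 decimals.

Form the Lagrangian:
  L(x, lambda) = (1/2) x^T Q x + c^T x + lambda^T (A x - b)
Stationarity (grad_x L = 0): Q x + c + A^T lambda = 0.
Primal feasibility: A x = b.

This gives the KKT block system:
  [ Q   A^T ] [ x     ]   [-c ]
  [ A    0  ] [ lambda ] = [ b ]

Solving the linear system:
  x*      = (-0.3291, -0.7806, 0.2194)
  lambda* = (2.1378, 1.4219)
  f(x*)   = -0.9262

x* = (-0.3291, -0.7806, 0.2194), lambda* = (2.1378, 1.4219)


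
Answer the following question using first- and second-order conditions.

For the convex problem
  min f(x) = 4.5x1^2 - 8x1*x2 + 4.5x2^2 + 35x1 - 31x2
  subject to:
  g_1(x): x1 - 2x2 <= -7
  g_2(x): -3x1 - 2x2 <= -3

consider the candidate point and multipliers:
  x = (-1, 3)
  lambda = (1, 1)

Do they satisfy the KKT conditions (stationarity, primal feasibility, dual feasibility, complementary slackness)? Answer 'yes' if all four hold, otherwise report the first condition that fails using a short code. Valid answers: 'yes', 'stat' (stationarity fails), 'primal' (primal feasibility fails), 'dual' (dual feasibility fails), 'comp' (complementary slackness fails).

Gradient of f: grad f(x) = Q x + c = (2, 4)
Constraint values g_i(x) = a_i^T x - b_i:
  g_1((-1, 3)) = 0
  g_2((-1, 3)) = 0
Stationarity residual: grad f(x) + sum_i lambda_i a_i = (0, 0)
  -> stationarity OK
Primal feasibility (all g_i <= 0): OK
Dual feasibility (all lambda_i >= 0): OK
Complementary slackness (lambda_i * g_i(x) = 0 for all i): OK

Verdict: yes, KKT holds.

yes


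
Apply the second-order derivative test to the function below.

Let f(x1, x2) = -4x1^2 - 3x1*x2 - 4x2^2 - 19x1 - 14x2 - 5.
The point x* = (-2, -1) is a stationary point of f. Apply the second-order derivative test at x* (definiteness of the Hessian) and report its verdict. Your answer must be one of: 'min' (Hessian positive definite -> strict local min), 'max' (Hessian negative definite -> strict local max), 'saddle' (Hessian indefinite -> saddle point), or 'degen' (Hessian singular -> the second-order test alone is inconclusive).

Compute the Hessian H = grad^2 f:
  H = [[-8, -3], [-3, -8]]
Verify stationarity: grad f(x*) = H x* + g = (0, 0).
Eigenvalues of H: -11, -5.
Both eigenvalues < 0, so H is negative definite -> x* is a strict local max.

max


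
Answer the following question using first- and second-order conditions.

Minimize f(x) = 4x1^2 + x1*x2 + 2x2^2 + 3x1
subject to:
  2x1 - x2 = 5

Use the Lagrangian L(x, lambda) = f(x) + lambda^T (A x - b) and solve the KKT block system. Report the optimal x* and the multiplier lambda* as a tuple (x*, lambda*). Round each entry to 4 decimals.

Form the Lagrangian:
  L(x, lambda) = (1/2) x^T Q x + c^T x + lambda^T (A x - b)
Stationarity (grad_x L = 0): Q x + c + A^T lambda = 0.
Primal feasibility: A x = b.

This gives the KKT block system:
  [ Q   A^T ] [ x     ]   [-c ]
  [ A    0  ] [ lambda ] = [ b ]

Solving the linear system:
  x*      = (1.5, -2)
  lambda* = (-6.5)
  f(x*)   = 18.5

x* = (1.5, -2), lambda* = (-6.5)


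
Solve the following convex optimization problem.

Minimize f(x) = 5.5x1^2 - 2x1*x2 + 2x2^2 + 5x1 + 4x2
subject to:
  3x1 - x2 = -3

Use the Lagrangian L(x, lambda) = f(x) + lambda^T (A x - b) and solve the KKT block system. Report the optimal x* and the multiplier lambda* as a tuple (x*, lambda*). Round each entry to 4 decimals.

Form the Lagrangian:
  L(x, lambda) = (1/2) x^T Q x + c^T x + lambda^T (A x - b)
Stationarity (grad_x L = 0): Q x + c + A^T lambda = 0.
Primal feasibility: A x = b.

This gives the KKT block system:
  [ Q   A^T ] [ x     ]   [-c ]
  [ A    0  ] [ lambda ] = [ b ]

Solving the linear system:
  x*      = (-1.3429, -1.0286)
  lambda* = (2.5714)
  f(x*)   = -1.5571

x* = (-1.3429, -1.0286), lambda* = (2.5714)


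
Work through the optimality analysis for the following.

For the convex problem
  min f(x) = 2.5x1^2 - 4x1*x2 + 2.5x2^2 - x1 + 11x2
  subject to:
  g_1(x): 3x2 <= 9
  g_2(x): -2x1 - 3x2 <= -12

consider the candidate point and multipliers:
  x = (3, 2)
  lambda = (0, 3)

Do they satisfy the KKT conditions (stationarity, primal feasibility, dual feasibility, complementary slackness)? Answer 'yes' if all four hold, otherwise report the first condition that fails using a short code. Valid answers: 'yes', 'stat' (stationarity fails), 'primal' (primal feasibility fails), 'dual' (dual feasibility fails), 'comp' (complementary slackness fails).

Gradient of f: grad f(x) = Q x + c = (6, 9)
Constraint values g_i(x) = a_i^T x - b_i:
  g_1((3, 2)) = -3
  g_2((3, 2)) = 0
Stationarity residual: grad f(x) + sum_i lambda_i a_i = (0, 0)
  -> stationarity OK
Primal feasibility (all g_i <= 0): OK
Dual feasibility (all lambda_i >= 0): OK
Complementary slackness (lambda_i * g_i(x) = 0 for all i): OK

Verdict: yes, KKT holds.

yes


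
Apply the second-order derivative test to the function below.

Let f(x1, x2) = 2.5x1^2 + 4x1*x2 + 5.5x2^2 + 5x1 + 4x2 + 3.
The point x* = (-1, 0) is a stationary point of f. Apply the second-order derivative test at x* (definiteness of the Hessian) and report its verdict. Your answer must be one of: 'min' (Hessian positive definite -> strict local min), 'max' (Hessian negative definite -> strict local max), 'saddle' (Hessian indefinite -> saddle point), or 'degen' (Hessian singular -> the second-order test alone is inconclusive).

Compute the Hessian H = grad^2 f:
  H = [[5, 4], [4, 11]]
Verify stationarity: grad f(x*) = H x* + g = (0, 0).
Eigenvalues of H: 3, 13.
Both eigenvalues > 0, so H is positive definite -> x* is a strict local min.

min


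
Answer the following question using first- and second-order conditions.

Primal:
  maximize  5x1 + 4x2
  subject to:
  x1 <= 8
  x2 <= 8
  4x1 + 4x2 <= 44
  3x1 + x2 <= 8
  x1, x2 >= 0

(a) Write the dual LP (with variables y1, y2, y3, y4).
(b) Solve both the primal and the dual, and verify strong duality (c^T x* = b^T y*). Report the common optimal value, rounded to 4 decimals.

The standard primal-dual pair for 'max c^T x s.t. A x <= b, x >= 0' is:
  Dual:  min b^T y  s.t.  A^T y >= c,  y >= 0.

So the dual LP is:
  minimize  8y1 + 8y2 + 44y3 + 8y4
  subject to:
    y1 + 4y3 + 3y4 >= 5
    y2 + 4y3 + y4 >= 4
    y1, y2, y3, y4 >= 0

Solving the primal: x* = (0, 8).
  primal value c^T x* = 32.
Solving the dual: y* = (0, 2.3333, 0, 1.6667).
  dual value b^T y* = 32.
Strong duality: c^T x* = b^T y*. Confirmed.

32


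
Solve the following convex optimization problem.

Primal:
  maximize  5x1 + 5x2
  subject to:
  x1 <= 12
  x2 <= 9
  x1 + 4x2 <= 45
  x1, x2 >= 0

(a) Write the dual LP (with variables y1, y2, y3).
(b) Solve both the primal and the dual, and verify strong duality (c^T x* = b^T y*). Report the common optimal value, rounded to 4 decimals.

The standard primal-dual pair for 'max c^T x s.t. A x <= b, x >= 0' is:
  Dual:  min b^T y  s.t.  A^T y >= c,  y >= 0.

So the dual LP is:
  minimize  12y1 + 9y2 + 45y3
  subject to:
    y1 + y3 >= 5
    y2 + 4y3 >= 5
    y1, y2, y3 >= 0

Solving the primal: x* = (12, 8.25).
  primal value c^T x* = 101.25.
Solving the dual: y* = (3.75, 0, 1.25).
  dual value b^T y* = 101.25.
Strong duality: c^T x* = b^T y*. Confirmed.

101.25


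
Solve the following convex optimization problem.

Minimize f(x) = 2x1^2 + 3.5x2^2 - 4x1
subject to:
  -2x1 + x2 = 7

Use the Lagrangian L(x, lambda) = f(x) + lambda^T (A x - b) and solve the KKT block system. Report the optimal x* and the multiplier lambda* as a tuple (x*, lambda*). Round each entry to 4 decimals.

Form the Lagrangian:
  L(x, lambda) = (1/2) x^T Q x + c^T x + lambda^T (A x - b)
Stationarity (grad_x L = 0): Q x + c + A^T lambda = 0.
Primal feasibility: A x = b.

This gives the KKT block system:
  [ Q   A^T ] [ x     ]   [-c ]
  [ A    0  ] [ lambda ] = [ b ]

Solving the linear system:
  x*      = (-2.9375, 1.125)
  lambda* = (-7.875)
  f(x*)   = 33.4375

x* = (-2.9375, 1.125), lambda* = (-7.875)


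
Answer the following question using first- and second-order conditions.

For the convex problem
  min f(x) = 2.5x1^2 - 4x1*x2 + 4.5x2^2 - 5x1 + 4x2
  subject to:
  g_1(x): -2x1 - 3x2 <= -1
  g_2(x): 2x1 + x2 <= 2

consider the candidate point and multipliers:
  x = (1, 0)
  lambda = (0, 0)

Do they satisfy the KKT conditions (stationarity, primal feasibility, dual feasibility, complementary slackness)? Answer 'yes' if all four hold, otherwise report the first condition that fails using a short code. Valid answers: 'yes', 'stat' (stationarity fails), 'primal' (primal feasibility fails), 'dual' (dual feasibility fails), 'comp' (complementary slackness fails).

Gradient of f: grad f(x) = Q x + c = (0, 0)
Constraint values g_i(x) = a_i^T x - b_i:
  g_1((1, 0)) = -1
  g_2((1, 0)) = 0
Stationarity residual: grad f(x) + sum_i lambda_i a_i = (0, 0)
  -> stationarity OK
Primal feasibility (all g_i <= 0): OK
Dual feasibility (all lambda_i >= 0): OK
Complementary slackness (lambda_i * g_i(x) = 0 for all i): OK

Verdict: yes, KKT holds.

yes


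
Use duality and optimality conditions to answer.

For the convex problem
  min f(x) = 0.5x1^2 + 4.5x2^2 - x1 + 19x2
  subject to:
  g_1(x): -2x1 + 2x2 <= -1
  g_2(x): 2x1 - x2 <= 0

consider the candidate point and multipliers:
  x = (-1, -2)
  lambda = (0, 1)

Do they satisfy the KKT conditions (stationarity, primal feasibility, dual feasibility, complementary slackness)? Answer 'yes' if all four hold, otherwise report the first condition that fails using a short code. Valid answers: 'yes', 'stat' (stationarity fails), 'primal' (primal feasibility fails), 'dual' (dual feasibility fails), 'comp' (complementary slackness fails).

Gradient of f: grad f(x) = Q x + c = (-2, 1)
Constraint values g_i(x) = a_i^T x - b_i:
  g_1((-1, -2)) = -1
  g_2((-1, -2)) = 0
Stationarity residual: grad f(x) + sum_i lambda_i a_i = (0, 0)
  -> stationarity OK
Primal feasibility (all g_i <= 0): OK
Dual feasibility (all lambda_i >= 0): OK
Complementary slackness (lambda_i * g_i(x) = 0 for all i): OK

Verdict: yes, KKT holds.

yes


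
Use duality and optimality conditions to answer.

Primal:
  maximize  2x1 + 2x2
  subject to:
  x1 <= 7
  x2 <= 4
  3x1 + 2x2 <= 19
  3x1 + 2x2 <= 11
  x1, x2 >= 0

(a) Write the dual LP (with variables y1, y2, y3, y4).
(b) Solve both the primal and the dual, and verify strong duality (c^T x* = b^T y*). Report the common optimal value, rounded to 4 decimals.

The standard primal-dual pair for 'max c^T x s.t. A x <= b, x >= 0' is:
  Dual:  min b^T y  s.t.  A^T y >= c,  y >= 0.

So the dual LP is:
  minimize  7y1 + 4y2 + 19y3 + 11y4
  subject to:
    y1 + 3y3 + 3y4 >= 2
    y2 + 2y3 + 2y4 >= 2
    y1, y2, y3, y4 >= 0

Solving the primal: x* = (1, 4).
  primal value c^T x* = 10.
Solving the dual: y* = (0, 0.6667, 0, 0.6667).
  dual value b^T y* = 10.
Strong duality: c^T x* = b^T y*. Confirmed.

10


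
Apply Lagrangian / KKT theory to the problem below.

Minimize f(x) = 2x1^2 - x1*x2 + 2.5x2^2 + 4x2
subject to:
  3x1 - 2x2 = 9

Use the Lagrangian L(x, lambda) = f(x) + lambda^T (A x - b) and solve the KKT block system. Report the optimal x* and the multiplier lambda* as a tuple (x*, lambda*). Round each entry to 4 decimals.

Form the Lagrangian:
  L(x, lambda) = (1/2) x^T Q x + c^T x + lambda^T (A x - b)
Stationarity (grad_x L = 0): Q x + c + A^T lambda = 0.
Primal feasibility: A x = b.

This gives the KKT block system:
  [ Q   A^T ] [ x     ]   [-c ]
  [ A    0  ] [ lambda ] = [ b ]

Solving the linear system:
  x*      = (1.898, -1.6531)
  lambda* = (-3.0816)
  f(x*)   = 10.5612

x* = (1.898, -1.6531), lambda* = (-3.0816)


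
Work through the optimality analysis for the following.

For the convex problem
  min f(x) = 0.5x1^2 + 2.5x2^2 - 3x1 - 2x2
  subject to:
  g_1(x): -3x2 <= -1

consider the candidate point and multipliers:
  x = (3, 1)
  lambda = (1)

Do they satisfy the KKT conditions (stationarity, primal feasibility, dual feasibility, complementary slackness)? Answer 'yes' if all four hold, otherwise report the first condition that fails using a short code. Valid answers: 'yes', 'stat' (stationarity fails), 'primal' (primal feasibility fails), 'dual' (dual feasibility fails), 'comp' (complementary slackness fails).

Gradient of f: grad f(x) = Q x + c = (0, 3)
Constraint values g_i(x) = a_i^T x - b_i:
  g_1((3, 1)) = -2
Stationarity residual: grad f(x) + sum_i lambda_i a_i = (0, 0)
  -> stationarity OK
Primal feasibility (all g_i <= 0): OK
Dual feasibility (all lambda_i >= 0): OK
Complementary slackness (lambda_i * g_i(x) = 0 for all i): FAILS

Verdict: the first failing condition is complementary_slackness -> comp.

comp


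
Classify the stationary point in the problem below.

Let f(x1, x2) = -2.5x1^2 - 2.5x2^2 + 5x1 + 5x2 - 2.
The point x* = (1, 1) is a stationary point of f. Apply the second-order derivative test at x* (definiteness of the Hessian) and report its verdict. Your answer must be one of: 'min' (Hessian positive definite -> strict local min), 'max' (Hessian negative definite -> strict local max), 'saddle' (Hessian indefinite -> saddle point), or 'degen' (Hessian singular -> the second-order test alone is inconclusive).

Compute the Hessian H = grad^2 f:
  H = [[-5, 0], [0, -5]]
Verify stationarity: grad f(x*) = H x* + g = (0, 0).
Eigenvalues of H: -5, -5.
Both eigenvalues < 0, so H is negative definite -> x* is a strict local max.

max


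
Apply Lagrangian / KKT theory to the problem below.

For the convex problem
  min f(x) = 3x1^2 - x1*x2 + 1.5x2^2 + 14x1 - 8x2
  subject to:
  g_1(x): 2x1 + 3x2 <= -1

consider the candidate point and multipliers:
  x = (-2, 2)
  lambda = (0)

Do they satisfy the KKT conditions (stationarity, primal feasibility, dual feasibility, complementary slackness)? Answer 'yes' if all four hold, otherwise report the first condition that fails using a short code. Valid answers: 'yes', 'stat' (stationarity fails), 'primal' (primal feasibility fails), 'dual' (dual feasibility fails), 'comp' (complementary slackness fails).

Gradient of f: grad f(x) = Q x + c = (0, 0)
Constraint values g_i(x) = a_i^T x - b_i:
  g_1((-2, 2)) = 3
Stationarity residual: grad f(x) + sum_i lambda_i a_i = (0, 0)
  -> stationarity OK
Primal feasibility (all g_i <= 0): FAILS
Dual feasibility (all lambda_i >= 0): OK
Complementary slackness (lambda_i * g_i(x) = 0 for all i): OK

Verdict: the first failing condition is primal_feasibility -> primal.

primal


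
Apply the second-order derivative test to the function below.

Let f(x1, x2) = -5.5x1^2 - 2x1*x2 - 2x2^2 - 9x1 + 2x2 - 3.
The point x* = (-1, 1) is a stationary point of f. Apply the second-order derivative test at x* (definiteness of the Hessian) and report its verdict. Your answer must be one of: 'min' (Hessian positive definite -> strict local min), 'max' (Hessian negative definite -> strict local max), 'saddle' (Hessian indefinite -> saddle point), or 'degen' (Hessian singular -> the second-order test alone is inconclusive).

Compute the Hessian H = grad^2 f:
  H = [[-11, -2], [-2, -4]]
Verify stationarity: grad f(x*) = H x* + g = (0, 0).
Eigenvalues of H: -11.5311, -3.4689.
Both eigenvalues < 0, so H is negative definite -> x* is a strict local max.

max


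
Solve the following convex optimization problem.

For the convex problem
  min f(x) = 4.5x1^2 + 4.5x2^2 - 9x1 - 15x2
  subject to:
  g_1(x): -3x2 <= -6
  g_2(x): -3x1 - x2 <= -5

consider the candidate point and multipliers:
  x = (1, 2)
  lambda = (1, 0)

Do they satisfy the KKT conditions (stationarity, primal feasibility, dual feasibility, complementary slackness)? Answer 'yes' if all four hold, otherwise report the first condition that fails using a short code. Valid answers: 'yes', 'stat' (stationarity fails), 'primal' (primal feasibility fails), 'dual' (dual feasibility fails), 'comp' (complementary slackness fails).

Gradient of f: grad f(x) = Q x + c = (0, 3)
Constraint values g_i(x) = a_i^T x - b_i:
  g_1((1, 2)) = 0
  g_2((1, 2)) = 0
Stationarity residual: grad f(x) + sum_i lambda_i a_i = (0, 0)
  -> stationarity OK
Primal feasibility (all g_i <= 0): OK
Dual feasibility (all lambda_i >= 0): OK
Complementary slackness (lambda_i * g_i(x) = 0 for all i): OK

Verdict: yes, KKT holds.

yes


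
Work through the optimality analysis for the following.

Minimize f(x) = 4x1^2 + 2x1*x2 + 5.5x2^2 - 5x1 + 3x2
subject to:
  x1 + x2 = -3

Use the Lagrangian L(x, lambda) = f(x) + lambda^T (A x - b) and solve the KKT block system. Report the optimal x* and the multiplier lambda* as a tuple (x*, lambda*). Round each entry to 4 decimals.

Form the Lagrangian:
  L(x, lambda) = (1/2) x^T Q x + c^T x + lambda^T (A x - b)
Stationarity (grad_x L = 0): Q x + c + A^T lambda = 0.
Primal feasibility: A x = b.

This gives the KKT block system:
  [ Q   A^T ] [ x     ]   [-c ]
  [ A    0  ] [ lambda ] = [ b ]

Solving the linear system:
  x*      = (-1.2667, -1.7333)
  lambda* = (18.6)
  f(x*)   = 28.4667

x* = (-1.2667, -1.7333), lambda* = (18.6)


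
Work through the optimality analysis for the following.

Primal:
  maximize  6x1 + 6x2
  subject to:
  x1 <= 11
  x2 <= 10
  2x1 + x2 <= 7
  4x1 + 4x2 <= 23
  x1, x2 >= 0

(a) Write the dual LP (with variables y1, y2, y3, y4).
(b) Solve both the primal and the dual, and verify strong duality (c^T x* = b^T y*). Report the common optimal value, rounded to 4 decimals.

The standard primal-dual pair for 'max c^T x s.t. A x <= b, x >= 0' is:
  Dual:  min b^T y  s.t.  A^T y >= c,  y >= 0.

So the dual LP is:
  minimize  11y1 + 10y2 + 7y3 + 23y4
  subject to:
    y1 + 2y3 + 4y4 >= 6
    y2 + y3 + 4y4 >= 6
    y1, y2, y3, y4 >= 0

Solving the primal: x* = (1.25, 4.5).
  primal value c^T x* = 34.5.
Solving the dual: y* = (0, 0, 0, 1.5).
  dual value b^T y* = 34.5.
Strong duality: c^T x* = b^T y*. Confirmed.

34.5


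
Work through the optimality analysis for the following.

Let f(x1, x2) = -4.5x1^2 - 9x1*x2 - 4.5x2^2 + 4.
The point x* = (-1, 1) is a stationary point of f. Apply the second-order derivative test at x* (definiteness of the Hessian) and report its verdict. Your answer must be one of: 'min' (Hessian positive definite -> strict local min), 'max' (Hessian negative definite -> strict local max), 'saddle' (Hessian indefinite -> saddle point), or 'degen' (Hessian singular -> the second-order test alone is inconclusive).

Compute the Hessian H = grad^2 f:
  H = [[-9, -9], [-9, -9]]
Verify stationarity: grad f(x*) = H x* + g = (0, 0).
Eigenvalues of H: -18, 0.
H has a zero eigenvalue (singular; negative semidefinite but not definite), so H is neither positive definite, negative definite, nor indefinite. The second-order test alone is inconclusive -> degen.
(Indeed, f is constant along the null direction of H through x*, so x* is not a strict local extremum.)

degen


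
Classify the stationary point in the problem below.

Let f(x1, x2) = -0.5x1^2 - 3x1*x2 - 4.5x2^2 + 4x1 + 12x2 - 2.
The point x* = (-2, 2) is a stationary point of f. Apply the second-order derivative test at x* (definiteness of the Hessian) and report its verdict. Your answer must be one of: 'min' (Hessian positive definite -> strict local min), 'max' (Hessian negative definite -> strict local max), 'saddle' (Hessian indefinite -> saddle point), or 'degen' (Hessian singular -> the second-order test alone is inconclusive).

Compute the Hessian H = grad^2 f:
  H = [[-1, -3], [-3, -9]]
Verify stationarity: grad f(x*) = H x* + g = (0, 0).
Eigenvalues of H: -10, 0.
H has a zero eigenvalue (singular; negative semidefinite but not definite), so H is neither positive definite, negative definite, nor indefinite. The second-order test alone is inconclusive -> degen.
(Indeed, f is constant along the null direction of H through x*, so x* is not a strict local extremum.)

degen


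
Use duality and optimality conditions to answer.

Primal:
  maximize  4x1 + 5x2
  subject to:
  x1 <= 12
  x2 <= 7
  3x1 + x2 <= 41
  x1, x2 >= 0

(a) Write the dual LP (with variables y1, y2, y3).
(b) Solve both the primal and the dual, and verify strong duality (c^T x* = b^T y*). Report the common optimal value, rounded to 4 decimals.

The standard primal-dual pair for 'max c^T x s.t. A x <= b, x >= 0' is:
  Dual:  min b^T y  s.t.  A^T y >= c,  y >= 0.

So the dual LP is:
  minimize  12y1 + 7y2 + 41y3
  subject to:
    y1 + 3y3 >= 4
    y2 + y3 >= 5
    y1, y2, y3 >= 0

Solving the primal: x* = (11.3333, 7).
  primal value c^T x* = 80.3333.
Solving the dual: y* = (0, 3.6667, 1.3333).
  dual value b^T y* = 80.3333.
Strong duality: c^T x* = b^T y*. Confirmed.

80.3333


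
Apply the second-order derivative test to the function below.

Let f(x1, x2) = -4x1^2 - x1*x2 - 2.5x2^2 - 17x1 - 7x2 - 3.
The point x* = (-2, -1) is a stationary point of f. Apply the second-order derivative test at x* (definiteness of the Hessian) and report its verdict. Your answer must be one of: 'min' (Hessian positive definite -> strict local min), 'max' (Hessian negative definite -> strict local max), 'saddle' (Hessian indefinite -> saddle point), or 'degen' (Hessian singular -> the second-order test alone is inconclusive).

Compute the Hessian H = grad^2 f:
  H = [[-8, -1], [-1, -5]]
Verify stationarity: grad f(x*) = H x* + g = (0, 0).
Eigenvalues of H: -8.3028, -4.6972.
Both eigenvalues < 0, so H is negative definite -> x* is a strict local max.

max


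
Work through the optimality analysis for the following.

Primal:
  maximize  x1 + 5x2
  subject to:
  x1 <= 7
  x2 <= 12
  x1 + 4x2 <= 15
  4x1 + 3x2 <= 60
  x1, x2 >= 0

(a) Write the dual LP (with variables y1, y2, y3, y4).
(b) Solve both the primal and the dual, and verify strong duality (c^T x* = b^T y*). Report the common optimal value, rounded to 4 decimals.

The standard primal-dual pair for 'max c^T x s.t. A x <= b, x >= 0' is:
  Dual:  min b^T y  s.t.  A^T y >= c,  y >= 0.

So the dual LP is:
  minimize  7y1 + 12y2 + 15y3 + 60y4
  subject to:
    y1 + y3 + 4y4 >= 1
    y2 + 4y3 + 3y4 >= 5
    y1, y2, y3, y4 >= 0

Solving the primal: x* = (0, 3.75).
  primal value c^T x* = 18.75.
Solving the dual: y* = (0, 0, 1.25, 0).
  dual value b^T y* = 18.75.
Strong duality: c^T x* = b^T y*. Confirmed.

18.75


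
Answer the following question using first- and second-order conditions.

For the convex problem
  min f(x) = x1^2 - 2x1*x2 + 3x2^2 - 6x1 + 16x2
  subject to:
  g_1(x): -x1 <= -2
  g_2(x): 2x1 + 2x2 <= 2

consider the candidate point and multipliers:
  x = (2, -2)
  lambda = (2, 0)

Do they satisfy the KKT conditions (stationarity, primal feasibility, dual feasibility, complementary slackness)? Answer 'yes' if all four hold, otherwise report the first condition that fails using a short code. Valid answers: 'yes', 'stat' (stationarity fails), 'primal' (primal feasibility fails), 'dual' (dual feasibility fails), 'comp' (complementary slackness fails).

Gradient of f: grad f(x) = Q x + c = (2, 0)
Constraint values g_i(x) = a_i^T x - b_i:
  g_1((2, -2)) = 0
  g_2((2, -2)) = -2
Stationarity residual: grad f(x) + sum_i lambda_i a_i = (0, 0)
  -> stationarity OK
Primal feasibility (all g_i <= 0): OK
Dual feasibility (all lambda_i >= 0): OK
Complementary slackness (lambda_i * g_i(x) = 0 for all i): OK

Verdict: yes, KKT holds.

yes


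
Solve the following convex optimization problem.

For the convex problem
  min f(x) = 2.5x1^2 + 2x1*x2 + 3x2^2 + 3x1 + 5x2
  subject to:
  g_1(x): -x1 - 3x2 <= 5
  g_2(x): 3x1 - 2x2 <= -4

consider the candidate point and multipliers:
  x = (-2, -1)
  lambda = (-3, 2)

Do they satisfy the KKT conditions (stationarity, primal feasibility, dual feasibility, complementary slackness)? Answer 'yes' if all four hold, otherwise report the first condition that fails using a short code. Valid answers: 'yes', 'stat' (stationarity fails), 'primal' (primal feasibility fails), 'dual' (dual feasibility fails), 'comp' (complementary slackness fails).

Gradient of f: grad f(x) = Q x + c = (-9, -5)
Constraint values g_i(x) = a_i^T x - b_i:
  g_1((-2, -1)) = 0
  g_2((-2, -1)) = 0
Stationarity residual: grad f(x) + sum_i lambda_i a_i = (0, 0)
  -> stationarity OK
Primal feasibility (all g_i <= 0): OK
Dual feasibility (all lambda_i >= 0): FAILS
Complementary slackness (lambda_i * g_i(x) = 0 for all i): OK

Verdict: the first failing condition is dual_feasibility -> dual.

dual


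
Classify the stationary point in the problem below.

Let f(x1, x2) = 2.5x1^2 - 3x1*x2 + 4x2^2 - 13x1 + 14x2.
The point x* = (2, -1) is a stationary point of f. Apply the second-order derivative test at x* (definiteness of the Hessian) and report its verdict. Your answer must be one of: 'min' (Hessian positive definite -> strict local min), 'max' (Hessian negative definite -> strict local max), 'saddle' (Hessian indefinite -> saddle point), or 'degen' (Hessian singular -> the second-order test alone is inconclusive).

Compute the Hessian H = grad^2 f:
  H = [[5, -3], [-3, 8]]
Verify stationarity: grad f(x*) = H x* + g = (0, 0).
Eigenvalues of H: 3.1459, 9.8541.
Both eigenvalues > 0, so H is positive definite -> x* is a strict local min.

min


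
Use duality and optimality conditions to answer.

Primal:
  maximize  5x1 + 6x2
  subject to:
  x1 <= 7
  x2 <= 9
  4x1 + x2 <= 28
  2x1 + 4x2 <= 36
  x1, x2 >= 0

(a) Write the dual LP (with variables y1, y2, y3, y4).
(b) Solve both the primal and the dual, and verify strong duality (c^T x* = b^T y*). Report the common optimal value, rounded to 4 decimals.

The standard primal-dual pair for 'max c^T x s.t. A x <= b, x >= 0' is:
  Dual:  min b^T y  s.t.  A^T y >= c,  y >= 0.

So the dual LP is:
  minimize  7y1 + 9y2 + 28y3 + 36y4
  subject to:
    y1 + 4y3 + 2y4 >= 5
    y2 + y3 + 4y4 >= 6
    y1, y2, y3, y4 >= 0

Solving the primal: x* = (5.4286, 6.2857).
  primal value c^T x* = 64.8571.
Solving the dual: y* = (0, 0, 0.5714, 1.3571).
  dual value b^T y* = 64.8571.
Strong duality: c^T x* = b^T y*. Confirmed.

64.8571


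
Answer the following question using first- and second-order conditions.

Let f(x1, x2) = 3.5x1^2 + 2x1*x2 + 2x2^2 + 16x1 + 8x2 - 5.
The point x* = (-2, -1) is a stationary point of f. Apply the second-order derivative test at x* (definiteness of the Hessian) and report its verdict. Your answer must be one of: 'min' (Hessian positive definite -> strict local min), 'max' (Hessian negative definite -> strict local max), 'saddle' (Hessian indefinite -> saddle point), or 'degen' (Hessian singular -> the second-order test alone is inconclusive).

Compute the Hessian H = grad^2 f:
  H = [[7, 2], [2, 4]]
Verify stationarity: grad f(x*) = H x* + g = (0, 0).
Eigenvalues of H: 3, 8.
Both eigenvalues > 0, so H is positive definite -> x* is a strict local min.

min


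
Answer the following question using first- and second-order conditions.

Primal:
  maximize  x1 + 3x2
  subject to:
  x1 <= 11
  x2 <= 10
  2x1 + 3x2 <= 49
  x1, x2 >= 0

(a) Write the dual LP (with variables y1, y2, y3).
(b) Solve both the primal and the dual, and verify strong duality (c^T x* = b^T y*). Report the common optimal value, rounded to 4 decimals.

The standard primal-dual pair for 'max c^T x s.t. A x <= b, x >= 0' is:
  Dual:  min b^T y  s.t.  A^T y >= c,  y >= 0.

So the dual LP is:
  minimize  11y1 + 10y2 + 49y3
  subject to:
    y1 + 2y3 >= 1
    y2 + 3y3 >= 3
    y1, y2, y3 >= 0

Solving the primal: x* = (9.5, 10).
  primal value c^T x* = 39.5.
Solving the dual: y* = (0, 1.5, 0.5).
  dual value b^T y* = 39.5.
Strong duality: c^T x* = b^T y*. Confirmed.

39.5


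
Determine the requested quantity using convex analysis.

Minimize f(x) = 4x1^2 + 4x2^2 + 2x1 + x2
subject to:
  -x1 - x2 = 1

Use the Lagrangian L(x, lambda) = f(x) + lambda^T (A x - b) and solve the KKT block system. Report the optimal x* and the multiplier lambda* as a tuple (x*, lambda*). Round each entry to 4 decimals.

Form the Lagrangian:
  L(x, lambda) = (1/2) x^T Q x + c^T x + lambda^T (A x - b)
Stationarity (grad_x L = 0): Q x + c + A^T lambda = 0.
Primal feasibility: A x = b.

This gives the KKT block system:
  [ Q   A^T ] [ x     ]   [-c ]
  [ A    0  ] [ lambda ] = [ b ]

Solving the linear system:
  x*      = (-0.5625, -0.4375)
  lambda* = (-2.5)
  f(x*)   = 0.4688

x* = (-0.5625, -0.4375), lambda* = (-2.5)


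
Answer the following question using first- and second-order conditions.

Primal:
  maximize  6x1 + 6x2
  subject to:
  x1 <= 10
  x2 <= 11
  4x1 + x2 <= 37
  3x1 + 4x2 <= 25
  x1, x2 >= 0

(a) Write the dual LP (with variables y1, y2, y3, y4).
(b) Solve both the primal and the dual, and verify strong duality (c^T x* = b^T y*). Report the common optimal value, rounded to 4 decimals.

The standard primal-dual pair for 'max c^T x s.t. A x <= b, x >= 0' is:
  Dual:  min b^T y  s.t.  A^T y >= c,  y >= 0.

So the dual LP is:
  minimize  10y1 + 11y2 + 37y3 + 25y4
  subject to:
    y1 + 4y3 + 3y4 >= 6
    y2 + y3 + 4y4 >= 6
    y1, y2, y3, y4 >= 0

Solving the primal: x* = (8.3333, 0).
  primal value c^T x* = 50.
Solving the dual: y* = (0, 0, 0, 2).
  dual value b^T y* = 50.
Strong duality: c^T x* = b^T y*. Confirmed.

50


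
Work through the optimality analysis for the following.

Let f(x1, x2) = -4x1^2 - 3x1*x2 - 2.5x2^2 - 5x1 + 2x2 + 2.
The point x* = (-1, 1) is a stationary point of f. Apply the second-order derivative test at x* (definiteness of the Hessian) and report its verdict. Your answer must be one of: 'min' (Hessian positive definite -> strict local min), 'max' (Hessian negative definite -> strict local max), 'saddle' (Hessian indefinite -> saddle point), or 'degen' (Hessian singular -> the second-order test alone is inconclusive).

Compute the Hessian H = grad^2 f:
  H = [[-8, -3], [-3, -5]]
Verify stationarity: grad f(x*) = H x* + g = (0, 0).
Eigenvalues of H: -9.8541, -3.1459.
Both eigenvalues < 0, so H is negative definite -> x* is a strict local max.

max


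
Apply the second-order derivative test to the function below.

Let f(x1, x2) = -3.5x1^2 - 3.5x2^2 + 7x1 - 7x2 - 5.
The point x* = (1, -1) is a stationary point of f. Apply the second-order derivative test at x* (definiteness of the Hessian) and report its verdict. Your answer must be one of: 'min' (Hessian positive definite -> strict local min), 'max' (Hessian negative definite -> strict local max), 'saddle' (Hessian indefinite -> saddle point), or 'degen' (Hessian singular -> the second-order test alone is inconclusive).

Compute the Hessian H = grad^2 f:
  H = [[-7, 0], [0, -7]]
Verify stationarity: grad f(x*) = H x* + g = (0, 0).
Eigenvalues of H: -7, -7.
Both eigenvalues < 0, so H is negative definite -> x* is a strict local max.

max


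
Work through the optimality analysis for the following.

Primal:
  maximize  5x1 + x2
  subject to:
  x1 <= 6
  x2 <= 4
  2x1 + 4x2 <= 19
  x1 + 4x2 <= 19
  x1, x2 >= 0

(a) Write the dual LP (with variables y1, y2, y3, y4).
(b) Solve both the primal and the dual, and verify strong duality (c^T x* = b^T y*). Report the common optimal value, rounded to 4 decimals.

The standard primal-dual pair for 'max c^T x s.t. A x <= b, x >= 0' is:
  Dual:  min b^T y  s.t.  A^T y >= c,  y >= 0.

So the dual LP is:
  minimize  6y1 + 4y2 + 19y3 + 19y4
  subject to:
    y1 + 2y3 + y4 >= 5
    y2 + 4y3 + 4y4 >= 1
    y1, y2, y3, y4 >= 0

Solving the primal: x* = (6, 1.75).
  primal value c^T x* = 31.75.
Solving the dual: y* = (4.5, 0, 0.25, 0).
  dual value b^T y* = 31.75.
Strong duality: c^T x* = b^T y*. Confirmed.

31.75


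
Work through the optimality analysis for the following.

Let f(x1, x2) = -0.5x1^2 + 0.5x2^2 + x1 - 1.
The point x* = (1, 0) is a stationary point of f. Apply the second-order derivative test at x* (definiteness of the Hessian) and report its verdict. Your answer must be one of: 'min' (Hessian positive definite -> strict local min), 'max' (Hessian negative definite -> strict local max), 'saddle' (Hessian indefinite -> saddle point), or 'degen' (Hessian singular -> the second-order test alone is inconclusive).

Compute the Hessian H = grad^2 f:
  H = [[-1, 0], [0, 1]]
Verify stationarity: grad f(x*) = H x* + g = (0, 0).
Eigenvalues of H: -1, 1.
Eigenvalues have mixed signs, so H is indefinite -> x* is a saddle point.

saddle


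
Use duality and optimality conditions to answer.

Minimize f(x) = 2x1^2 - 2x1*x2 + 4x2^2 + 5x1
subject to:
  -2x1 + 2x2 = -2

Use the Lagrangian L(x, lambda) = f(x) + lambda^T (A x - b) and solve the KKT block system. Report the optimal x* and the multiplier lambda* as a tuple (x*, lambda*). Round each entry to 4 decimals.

Form the Lagrangian:
  L(x, lambda) = (1/2) x^T Q x + c^T x + lambda^T (A x - b)
Stationarity (grad_x L = 0): Q x + c + A^T lambda = 0.
Primal feasibility: A x = b.

This gives the KKT block system:
  [ Q   A^T ] [ x     ]   [-c ]
  [ A    0  ] [ lambda ] = [ b ]

Solving the linear system:
  x*      = (0.125, -0.875)
  lambda* = (3.625)
  f(x*)   = 3.9375

x* = (0.125, -0.875), lambda* = (3.625)


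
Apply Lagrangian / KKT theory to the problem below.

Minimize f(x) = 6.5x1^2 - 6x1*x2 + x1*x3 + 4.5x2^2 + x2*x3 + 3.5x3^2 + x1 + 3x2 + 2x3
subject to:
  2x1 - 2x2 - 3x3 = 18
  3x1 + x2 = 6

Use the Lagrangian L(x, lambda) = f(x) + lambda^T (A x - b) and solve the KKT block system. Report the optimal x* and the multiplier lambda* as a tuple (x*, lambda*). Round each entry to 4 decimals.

Form the Lagrangian:
  L(x, lambda) = (1/2) x^T Q x + c^T x + lambda^T (A x - b)
Stationarity (grad_x L = 0): Q x + c + A^T lambda = 0.
Primal feasibility: A x = b.

This gives the KKT block system:
  [ Q   A^T ] [ x     ]   [-c ]
  [ A    0  ] [ lambda ] = [ b ]

Solving the linear system:
  x*      = (2.0775, -0.2326, -4.4599)
  lambda* = (-9.1248, -2.2313)
  f(x*)   = 85.0473

x* = (2.0775, -0.2326, -4.4599), lambda* = (-9.1248, -2.2313)


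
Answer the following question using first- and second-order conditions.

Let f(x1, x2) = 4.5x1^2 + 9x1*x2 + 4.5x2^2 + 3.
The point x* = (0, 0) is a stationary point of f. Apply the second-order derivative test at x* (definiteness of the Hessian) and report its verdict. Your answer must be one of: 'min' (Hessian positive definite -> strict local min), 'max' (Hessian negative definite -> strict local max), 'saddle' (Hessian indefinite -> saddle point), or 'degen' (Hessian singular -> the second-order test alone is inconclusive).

Compute the Hessian H = grad^2 f:
  H = [[9, 9], [9, 9]]
Verify stationarity: grad f(x*) = H x* + g = (0, 0).
Eigenvalues of H: 0, 18.
H has a zero eigenvalue (singular; positive semidefinite but not definite), so H is neither positive definite, negative definite, nor indefinite. The second-order test alone is inconclusive -> degen.
(Indeed, f is constant along the null direction of H through x*, so x* is not a strict local extremum.)

degen
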